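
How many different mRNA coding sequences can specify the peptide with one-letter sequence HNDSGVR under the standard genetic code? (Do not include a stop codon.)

His: 2 codons.
Asn: 2 codons.
Asp: 2 codons.
Ser: 6 codons.
Gly: 4 codons.
Val: 4 codons.
Arg: 6 codons.
2 × 2 × 2 × 6 × 4 × 4 × 6 = 4608.

4608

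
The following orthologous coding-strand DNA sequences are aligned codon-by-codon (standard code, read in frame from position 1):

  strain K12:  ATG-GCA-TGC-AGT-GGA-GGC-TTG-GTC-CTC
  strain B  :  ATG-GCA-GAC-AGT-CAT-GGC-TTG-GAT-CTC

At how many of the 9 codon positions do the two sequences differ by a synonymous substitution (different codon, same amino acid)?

Codon 1: ATG Met / ATG Met — identical.
Codon 2: GCA Ala / GCA Ala — identical.
Codon 3: TGC Cys / GAC Asp — nonsynonymous.
Codon 4: AGT Ser / AGT Ser — identical.
Codon 5: GGA Gly / CAT His — nonsynonymous.
Codon 6: GGC Gly / GGC Gly — identical.
Codon 7: TTG Leu / TTG Leu — identical.
Codon 8: GTC Val / GAT Asp — nonsynonymous.
Codon 9: CTC Leu / CTC Leu — identical.
Synonymous differences: 0.

0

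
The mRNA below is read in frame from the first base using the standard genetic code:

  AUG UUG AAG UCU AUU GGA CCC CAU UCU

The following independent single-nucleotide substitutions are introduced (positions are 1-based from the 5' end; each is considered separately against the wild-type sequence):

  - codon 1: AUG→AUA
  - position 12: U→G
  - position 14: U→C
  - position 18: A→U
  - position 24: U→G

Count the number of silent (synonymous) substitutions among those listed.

Codon 1: AUG (Met) → AUA (Ile) — missense.
Codon 4: UCU (Ser) → UCG (Ser) — synonymous.
Codon 5: AUU (Ile) → ACU (Thr) — missense.
Codon 6: GGA (Gly) → GGU (Gly) — synonymous.
Codon 8: CAU (His) → CAG (Gln) — missense.
Synonymous: 2 of 5.

2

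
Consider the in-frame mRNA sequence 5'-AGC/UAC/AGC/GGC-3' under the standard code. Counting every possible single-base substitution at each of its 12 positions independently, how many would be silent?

Codon 1 (AGC, Ser): 1 synonymous substitution.
Codon 2 (UAC, Tyr): 1 synonymous substitution.
Codon 3 (AGC, Ser): 1 synonymous substitution.
Codon 4 (GGC, Gly): 3 synonymous substitutions.
Total: 1 + 1 + 1 + 3 = 6.

6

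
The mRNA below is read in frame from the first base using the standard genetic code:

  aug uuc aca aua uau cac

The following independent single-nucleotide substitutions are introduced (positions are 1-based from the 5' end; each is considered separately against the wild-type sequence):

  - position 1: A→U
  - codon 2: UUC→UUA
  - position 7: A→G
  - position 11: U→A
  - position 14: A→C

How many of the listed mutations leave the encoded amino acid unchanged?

0

Codon 1: AUG (Met) → UUG (Leu) — missense.
Codon 2: UUC (Phe) → UUA (Leu) — missense.
Codon 3: ACA (Thr) → GCA (Ala) — missense.
Codon 4: AUA (Ile) → AAA (Lys) — missense.
Codon 5: UAU (Tyr) → UCU (Ser) — missense.
Synonymous: 0 of 5.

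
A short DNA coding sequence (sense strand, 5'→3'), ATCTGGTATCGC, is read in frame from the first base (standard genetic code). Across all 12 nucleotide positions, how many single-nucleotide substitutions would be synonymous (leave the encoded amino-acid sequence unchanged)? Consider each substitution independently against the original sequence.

Codon 1 (ATC, Ile): 2 synonymous substitutions.
Codon 2 (TGG, Trp): 0 synonymous substitutions.
Codon 3 (TAT, Tyr): 1 synonymous substitution.
Codon 4 (CGC, Arg): 3 synonymous substitutions.
Total: 2 + 0 + 1 + 3 = 6.

6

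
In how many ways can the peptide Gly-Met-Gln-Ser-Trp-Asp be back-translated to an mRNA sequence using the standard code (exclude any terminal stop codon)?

Gly: 4 codons.
Met: 1 codon.
Gln: 2 codons.
Ser: 6 codons.
Trp: 1 codon.
Asp: 2 codons.
4 × 1 × 2 × 6 × 1 × 2 = 96.

96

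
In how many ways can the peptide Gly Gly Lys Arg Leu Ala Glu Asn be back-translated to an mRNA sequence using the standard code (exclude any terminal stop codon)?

Gly: 4 codons.
Gly: 4 codons.
Lys: 2 codons.
Arg: 6 codons.
Leu: 6 codons.
Ala: 4 codons.
Glu: 2 codons.
Asn: 2 codons.
4 × 4 × 2 × 6 × 6 × 4 × 2 × 2 = 18432.

18432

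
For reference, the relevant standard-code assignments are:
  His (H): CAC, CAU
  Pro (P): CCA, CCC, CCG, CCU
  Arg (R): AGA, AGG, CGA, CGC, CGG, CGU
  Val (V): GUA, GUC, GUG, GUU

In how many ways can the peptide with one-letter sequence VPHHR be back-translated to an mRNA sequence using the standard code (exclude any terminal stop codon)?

Val: 4 codons.
Pro: 4 codons.
His: 2 codons.
His: 2 codons.
Arg: 6 codons.
4 × 4 × 2 × 2 × 6 = 384.

384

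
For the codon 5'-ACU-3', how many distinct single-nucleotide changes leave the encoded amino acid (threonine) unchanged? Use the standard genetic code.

Position 1: none → 0 synonymous.
Position 2: none → 0 synonymous.
Position 3: ACC, ACA, ACG → 3 synonymous.
Total: 0 + 0 + 3 = 3.

3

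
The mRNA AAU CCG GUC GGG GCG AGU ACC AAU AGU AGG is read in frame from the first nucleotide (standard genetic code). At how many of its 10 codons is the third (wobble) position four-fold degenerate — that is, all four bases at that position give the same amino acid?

5

Codon 1 AAU (Asn): third position 2-fold.
Codon 2 CCG (Pro): third position 4-fold.
Codon 3 GUC (Val): third position 4-fold.
Codon 4 GGG (Gly): third position 4-fold.
Codon 5 GCG (Ala): third position 4-fold.
Codon 6 AGU (Ser): third position 2-fold.
Codon 7 ACC (Thr): third position 4-fold.
Codon 8 AAU (Asn): third position 2-fold.
Codon 9 AGU (Ser): third position 2-fold.
Codon 10 AGG (Arg): third position 2-fold.
Four-fold degenerate third positions: 5.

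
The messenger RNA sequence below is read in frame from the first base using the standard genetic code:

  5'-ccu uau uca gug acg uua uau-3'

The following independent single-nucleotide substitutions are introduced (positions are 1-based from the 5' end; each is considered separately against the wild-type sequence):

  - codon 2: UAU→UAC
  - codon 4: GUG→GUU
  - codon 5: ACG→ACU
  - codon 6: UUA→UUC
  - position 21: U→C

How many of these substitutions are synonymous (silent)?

4

Codon 2: UAU (Tyr) → UAC (Tyr) — synonymous.
Codon 4: GUG (Val) → GUU (Val) — synonymous.
Codon 5: ACG (Thr) → ACU (Thr) — synonymous.
Codon 6: UUA (Leu) → UUC (Phe) — missense.
Codon 7: UAU (Tyr) → UAC (Tyr) — synonymous.
Synonymous: 4 of 5.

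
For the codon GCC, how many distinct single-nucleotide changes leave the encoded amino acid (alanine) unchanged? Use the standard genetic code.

Position 1: none → 0 synonymous.
Position 2: none → 0 synonymous.
Position 3: GCU, GCA, GCG → 3 synonymous.
Total: 0 + 0 + 3 = 3.

3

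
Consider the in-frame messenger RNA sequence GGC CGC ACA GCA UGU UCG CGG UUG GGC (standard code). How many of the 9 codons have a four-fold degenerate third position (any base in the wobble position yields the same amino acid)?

Codon 1 GGC (Gly): third position 4-fold.
Codon 2 CGC (Arg): third position 4-fold.
Codon 3 ACA (Thr): third position 4-fold.
Codon 4 GCA (Ala): third position 4-fold.
Codon 5 UGU (Cys): third position 2-fold.
Codon 6 UCG (Ser): third position 4-fold.
Codon 7 CGG (Arg): third position 4-fold.
Codon 8 UUG (Leu): third position 2-fold.
Codon 9 GGC (Gly): third position 4-fold.
Four-fold degenerate third positions: 7.

7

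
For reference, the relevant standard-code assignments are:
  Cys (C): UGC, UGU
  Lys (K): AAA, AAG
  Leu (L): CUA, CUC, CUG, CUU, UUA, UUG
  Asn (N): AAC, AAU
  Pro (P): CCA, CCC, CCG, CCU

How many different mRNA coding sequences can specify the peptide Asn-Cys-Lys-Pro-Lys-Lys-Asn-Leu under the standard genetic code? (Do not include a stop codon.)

1536

Asn: 2 codons.
Cys: 2 codons.
Lys: 2 codons.
Pro: 4 codons.
Lys: 2 codons.
Lys: 2 codons.
Asn: 2 codons.
Leu: 6 codons.
2 × 2 × 2 × 4 × 2 × 2 × 2 × 6 = 1536.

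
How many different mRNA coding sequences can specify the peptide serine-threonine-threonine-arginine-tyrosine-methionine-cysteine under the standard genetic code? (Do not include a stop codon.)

2304

Ser: 6 codons.
Thr: 4 codons.
Thr: 4 codons.
Arg: 6 codons.
Tyr: 2 codons.
Met: 1 codon.
Cys: 2 codons.
6 × 4 × 4 × 6 × 2 × 1 × 2 = 2304.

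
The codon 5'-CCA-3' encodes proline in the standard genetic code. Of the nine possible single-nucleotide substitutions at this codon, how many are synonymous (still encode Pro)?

3

Position 1: none → 0 synonymous.
Position 2: none → 0 synonymous.
Position 3: CCT, CCC, CCG → 3 synonymous.
Total: 0 + 0 + 3 = 3.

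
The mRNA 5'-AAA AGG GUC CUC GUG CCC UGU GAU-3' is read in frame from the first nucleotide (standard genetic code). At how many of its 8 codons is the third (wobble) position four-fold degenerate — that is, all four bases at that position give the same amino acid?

4

Codon 1 AAA (Lys): third position 2-fold.
Codon 2 AGG (Arg): third position 2-fold.
Codon 3 GUC (Val): third position 4-fold.
Codon 4 CUC (Leu): third position 4-fold.
Codon 5 GUG (Val): third position 4-fold.
Codon 6 CCC (Pro): third position 4-fold.
Codon 7 UGU (Cys): third position 2-fold.
Codon 8 GAU (Asp): third position 2-fold.
Four-fold degenerate third positions: 4.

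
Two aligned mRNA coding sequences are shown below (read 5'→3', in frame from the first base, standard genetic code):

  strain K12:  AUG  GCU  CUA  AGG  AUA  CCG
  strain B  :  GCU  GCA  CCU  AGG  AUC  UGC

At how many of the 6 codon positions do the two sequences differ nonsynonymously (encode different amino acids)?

Codon 1: AUG Met / GCU Ala — nonsynonymous.
Codon 2: GCU Ala / GCA Ala — synonymous.
Codon 3: CUA Leu / CCU Pro — nonsynonymous.
Codon 4: AGG Arg / AGG Arg — identical.
Codon 5: AUA Ile / AUC Ile — synonymous.
Codon 6: CCG Pro / UGC Cys — nonsynonymous.
Nonsynonymous differences: 3.

3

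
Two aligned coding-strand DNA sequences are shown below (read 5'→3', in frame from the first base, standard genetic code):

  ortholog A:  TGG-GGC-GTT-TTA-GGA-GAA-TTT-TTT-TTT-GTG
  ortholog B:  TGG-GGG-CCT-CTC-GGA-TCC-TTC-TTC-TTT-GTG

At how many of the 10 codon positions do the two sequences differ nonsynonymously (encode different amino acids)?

2

Codon 1: TGG Trp / TGG Trp — identical.
Codon 2: GGC Gly / GGG Gly — synonymous.
Codon 3: GTT Val / CCT Pro — nonsynonymous.
Codon 4: TTA Leu / CTC Leu — synonymous.
Codon 5: GGA Gly / GGA Gly — identical.
Codon 6: GAA Glu / TCC Ser — nonsynonymous.
Codon 7: TTT Phe / TTC Phe — synonymous.
Codon 8: TTT Phe / TTC Phe — synonymous.
Codon 9: TTT Phe / TTT Phe — identical.
Codon 10: GTG Val / GTG Val — identical.
Nonsynonymous differences: 2.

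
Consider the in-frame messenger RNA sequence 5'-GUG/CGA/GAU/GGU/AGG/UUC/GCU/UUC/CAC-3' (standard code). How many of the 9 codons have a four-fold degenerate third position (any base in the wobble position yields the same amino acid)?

4

Codon 1 GUG (Val): third position 4-fold.
Codon 2 CGA (Arg): third position 4-fold.
Codon 3 GAU (Asp): third position 2-fold.
Codon 4 GGU (Gly): third position 4-fold.
Codon 5 AGG (Arg): third position 2-fold.
Codon 6 UUC (Phe): third position 2-fold.
Codon 7 GCU (Ala): third position 4-fold.
Codon 8 UUC (Phe): third position 2-fold.
Codon 9 CAC (His): third position 2-fold.
Four-fold degenerate third positions: 4.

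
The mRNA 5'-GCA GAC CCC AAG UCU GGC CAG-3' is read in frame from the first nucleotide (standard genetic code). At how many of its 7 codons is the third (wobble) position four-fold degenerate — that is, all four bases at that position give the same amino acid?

4

Codon 1 GCA (Ala): third position 4-fold.
Codon 2 GAC (Asp): third position 2-fold.
Codon 3 CCC (Pro): third position 4-fold.
Codon 4 AAG (Lys): third position 2-fold.
Codon 5 UCU (Ser): third position 4-fold.
Codon 6 GGC (Gly): third position 4-fold.
Codon 7 CAG (Gln): third position 2-fold.
Four-fold degenerate third positions: 4.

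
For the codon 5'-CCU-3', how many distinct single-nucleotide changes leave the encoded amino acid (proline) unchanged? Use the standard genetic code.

Position 1: none → 0 synonymous.
Position 2: none → 0 synonymous.
Position 3: CCC, CCA, CCG → 3 synonymous.
Total: 0 + 0 + 3 = 3.

3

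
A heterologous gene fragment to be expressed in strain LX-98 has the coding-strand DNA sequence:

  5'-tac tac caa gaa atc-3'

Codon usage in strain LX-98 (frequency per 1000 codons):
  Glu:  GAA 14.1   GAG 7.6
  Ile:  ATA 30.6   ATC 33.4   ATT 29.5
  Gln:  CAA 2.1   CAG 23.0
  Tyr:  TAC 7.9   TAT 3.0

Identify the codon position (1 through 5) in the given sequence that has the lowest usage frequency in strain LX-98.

3

Codon 1 TAC (Tyr): 7.9 per 1000.
Codon 2 TAC (Tyr): 7.9 per 1000.
Codon 3 CAA (Gln): 2.1 per 1000.
Codon 4 GAA (Glu): 14.1 per 1000.
Codon 5 ATC (Ile): 33.4 per 1000.
Lowest frequency is 2.1 at codon 3.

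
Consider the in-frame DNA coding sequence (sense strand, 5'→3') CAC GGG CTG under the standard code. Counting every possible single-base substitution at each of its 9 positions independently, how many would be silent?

8

Codon 1 (CAC, His): 1 synonymous substitution.
Codon 2 (GGG, Gly): 3 synonymous substitutions.
Codon 3 (CTG, Leu): 4 synonymous substitutions.
Total: 1 + 3 + 4 = 8.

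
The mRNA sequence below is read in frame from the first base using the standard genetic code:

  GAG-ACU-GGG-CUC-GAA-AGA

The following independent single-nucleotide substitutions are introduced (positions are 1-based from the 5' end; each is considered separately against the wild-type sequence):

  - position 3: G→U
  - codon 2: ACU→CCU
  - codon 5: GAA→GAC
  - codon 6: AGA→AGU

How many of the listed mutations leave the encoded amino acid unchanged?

Codon 1: GAG (Glu) → GAU (Asp) — missense.
Codon 2: ACU (Thr) → CCU (Pro) — missense.
Codon 5: GAA (Glu) → GAC (Asp) — missense.
Codon 6: AGA (Arg) → AGU (Ser) — missense.
Synonymous: 0 of 4.

0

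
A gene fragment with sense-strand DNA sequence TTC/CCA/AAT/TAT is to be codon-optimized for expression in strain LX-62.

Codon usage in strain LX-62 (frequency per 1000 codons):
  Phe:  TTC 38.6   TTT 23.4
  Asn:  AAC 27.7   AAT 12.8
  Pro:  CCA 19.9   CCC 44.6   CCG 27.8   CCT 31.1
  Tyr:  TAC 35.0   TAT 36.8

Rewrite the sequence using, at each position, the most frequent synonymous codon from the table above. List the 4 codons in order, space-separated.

Codon 1 (Phe): best is TTC at 38.6.
Codon 2 (Pro): best is CCC at 44.6.
Codon 3 (Asn): best is AAC at 27.7.
Codon 4 (Tyr): best is TAT at 36.8.

TTC CCC AAC TAT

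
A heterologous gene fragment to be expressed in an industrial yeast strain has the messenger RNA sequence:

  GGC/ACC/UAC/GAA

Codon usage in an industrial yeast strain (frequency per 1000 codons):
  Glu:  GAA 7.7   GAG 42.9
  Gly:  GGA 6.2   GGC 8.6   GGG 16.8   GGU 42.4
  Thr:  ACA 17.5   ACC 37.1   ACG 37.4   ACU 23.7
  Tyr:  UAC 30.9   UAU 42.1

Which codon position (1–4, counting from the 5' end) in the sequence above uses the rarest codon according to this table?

4

Codon 1 GGC (Gly): 8.6 per 1000.
Codon 2 ACC (Thr): 37.1 per 1000.
Codon 3 UAC (Tyr): 30.9 per 1000.
Codon 4 GAA (Glu): 7.7 per 1000.
Lowest frequency is 7.7 at codon 4.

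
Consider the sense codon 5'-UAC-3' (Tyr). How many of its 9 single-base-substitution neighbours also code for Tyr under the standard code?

Position 1: none → 0 synonymous.
Position 2: none → 0 synonymous.
Position 3: UAU → 1 synonymous.
Total: 0 + 0 + 1 = 1.

1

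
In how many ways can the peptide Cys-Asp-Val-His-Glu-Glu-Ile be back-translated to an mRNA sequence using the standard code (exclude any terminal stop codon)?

Cys: 2 codons.
Asp: 2 codons.
Val: 4 codons.
His: 2 codons.
Glu: 2 codons.
Glu: 2 codons.
Ile: 3 codons.
2 × 2 × 4 × 2 × 2 × 2 × 3 = 384.

384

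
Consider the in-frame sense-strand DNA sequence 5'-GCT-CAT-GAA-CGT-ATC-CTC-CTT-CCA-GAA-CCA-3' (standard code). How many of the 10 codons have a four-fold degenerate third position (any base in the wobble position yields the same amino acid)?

Codon 1 GCT (Ala): third position 4-fold.
Codon 2 CAT (His): third position 2-fold.
Codon 3 GAA (Glu): third position 2-fold.
Codon 4 CGT (Arg): third position 4-fold.
Codon 5 ATC (Ile): third position 3-fold.
Codon 6 CTC (Leu): third position 4-fold.
Codon 7 CTT (Leu): third position 4-fold.
Codon 8 CCA (Pro): third position 4-fold.
Codon 9 GAA (Glu): third position 2-fold.
Codon 10 CCA (Pro): third position 4-fold.
Four-fold degenerate third positions: 6.

6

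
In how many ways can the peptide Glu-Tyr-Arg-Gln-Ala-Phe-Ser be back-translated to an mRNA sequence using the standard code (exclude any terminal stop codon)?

Glu: 2 codons.
Tyr: 2 codons.
Arg: 6 codons.
Gln: 2 codons.
Ala: 4 codons.
Phe: 2 codons.
Ser: 6 codons.
2 × 2 × 6 × 2 × 4 × 2 × 6 = 2304.

2304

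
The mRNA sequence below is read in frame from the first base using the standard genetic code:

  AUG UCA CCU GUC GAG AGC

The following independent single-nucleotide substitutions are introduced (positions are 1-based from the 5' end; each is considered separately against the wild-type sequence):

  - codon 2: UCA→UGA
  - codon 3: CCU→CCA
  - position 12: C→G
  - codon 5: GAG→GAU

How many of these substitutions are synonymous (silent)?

Codon 2: UCA (Ser) → UGA (Stop) — nonsense.
Codon 3: CCU (Pro) → CCA (Pro) — synonymous.
Codon 4: GUC (Val) → GUG (Val) — synonymous.
Codon 5: GAG (Glu) → GAU (Asp) — missense.
Synonymous: 2 of 4.

2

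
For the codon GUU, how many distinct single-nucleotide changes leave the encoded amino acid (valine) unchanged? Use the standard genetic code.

3

Position 1: none → 0 synonymous.
Position 2: none → 0 synonymous.
Position 3: GUC, GUA, GUG → 3 synonymous.
Total: 0 + 0 + 3 = 3.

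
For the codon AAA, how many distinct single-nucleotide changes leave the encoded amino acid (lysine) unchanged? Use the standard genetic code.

1

Position 1: none → 0 synonymous.
Position 2: none → 0 synonymous.
Position 3: AAG → 1 synonymous.
Total: 0 + 0 + 1 = 1.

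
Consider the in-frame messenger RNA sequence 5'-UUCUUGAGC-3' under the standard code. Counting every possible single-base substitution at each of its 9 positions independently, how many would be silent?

Codon 1 (UUC, Phe): 1 synonymous substitution.
Codon 2 (UUG, Leu): 2 synonymous substitutions.
Codon 3 (AGC, Ser): 1 synonymous substitution.
Total: 1 + 2 + 1 = 4.

4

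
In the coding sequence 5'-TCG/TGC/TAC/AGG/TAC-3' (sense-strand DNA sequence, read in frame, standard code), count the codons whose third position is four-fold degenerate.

1

Codon 1 TCG (Ser): third position 4-fold.
Codon 2 TGC (Cys): third position 2-fold.
Codon 3 TAC (Tyr): third position 2-fold.
Codon 4 AGG (Arg): third position 2-fold.
Codon 5 TAC (Tyr): third position 2-fold.
Four-fold degenerate third positions: 1.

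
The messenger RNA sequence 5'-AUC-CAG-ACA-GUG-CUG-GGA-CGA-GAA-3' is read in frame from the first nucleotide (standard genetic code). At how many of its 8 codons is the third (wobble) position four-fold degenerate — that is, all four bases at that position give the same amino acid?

5

Codon 1 AUC (Ile): third position 3-fold.
Codon 2 CAG (Gln): third position 2-fold.
Codon 3 ACA (Thr): third position 4-fold.
Codon 4 GUG (Val): third position 4-fold.
Codon 5 CUG (Leu): third position 4-fold.
Codon 6 GGA (Gly): third position 4-fold.
Codon 7 CGA (Arg): third position 4-fold.
Codon 8 GAA (Glu): third position 2-fold.
Four-fold degenerate third positions: 5.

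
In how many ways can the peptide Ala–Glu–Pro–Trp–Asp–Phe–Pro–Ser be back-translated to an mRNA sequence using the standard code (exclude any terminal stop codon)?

Ala: 4 codons.
Glu: 2 codons.
Pro: 4 codons.
Trp: 1 codon.
Asp: 2 codons.
Phe: 2 codons.
Pro: 4 codons.
Ser: 6 codons.
4 × 2 × 4 × 1 × 2 × 2 × 4 × 6 = 3072.

3072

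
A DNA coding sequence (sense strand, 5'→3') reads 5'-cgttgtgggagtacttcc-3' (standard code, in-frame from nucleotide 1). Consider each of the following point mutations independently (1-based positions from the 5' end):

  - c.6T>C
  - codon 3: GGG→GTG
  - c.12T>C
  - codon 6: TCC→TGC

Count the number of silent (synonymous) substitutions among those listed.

Codon 2: TGT (Cys) → TGC (Cys) — synonymous.
Codon 3: GGG (Gly) → GTG (Val) — missense.
Codon 4: AGT (Ser) → AGC (Ser) — synonymous.
Codon 6: TCC (Ser) → TGC (Cys) — missense.
Synonymous: 2 of 4.

2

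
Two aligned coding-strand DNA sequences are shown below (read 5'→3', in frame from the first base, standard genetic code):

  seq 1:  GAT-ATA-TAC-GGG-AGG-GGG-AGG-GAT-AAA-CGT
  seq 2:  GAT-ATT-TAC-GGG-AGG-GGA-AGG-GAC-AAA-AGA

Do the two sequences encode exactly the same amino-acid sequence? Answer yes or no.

Codon 1: GAT Asp / GAT Asp — identical.
Codon 2: ATA Ile / ATT Ile — synonymous.
Codon 3: TAC Tyr / TAC Tyr — identical.
Codon 4: GGG Gly / GGG Gly — identical.
Codon 5: AGG Arg / AGG Arg — identical.
Codon 6: GGG Gly / GGA Gly — synonymous.
Codon 7: AGG Arg / AGG Arg — identical.
Codon 8: GAT Asp / GAC Asp — synonymous.
Codon 9: AAA Lys / AAA Lys — identical.
Codon 10: CGT Arg / AGA Arg — synonymous.
Nonsynonymous differences: 0 → same protein.

yes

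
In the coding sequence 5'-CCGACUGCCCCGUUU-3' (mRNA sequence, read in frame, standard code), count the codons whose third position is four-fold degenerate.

4

Codon 1 CCG (Pro): third position 4-fold.
Codon 2 ACU (Thr): third position 4-fold.
Codon 3 GCC (Ala): third position 4-fold.
Codon 4 CCG (Pro): third position 4-fold.
Codon 5 UUU (Phe): third position 2-fold.
Four-fold degenerate third positions: 4.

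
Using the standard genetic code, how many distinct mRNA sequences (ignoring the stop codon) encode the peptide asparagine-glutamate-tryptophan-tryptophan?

4

Asn: 2 codons.
Glu: 2 codons.
Trp: 1 codon.
Trp: 1 codon.
2 × 2 × 1 × 1 = 4.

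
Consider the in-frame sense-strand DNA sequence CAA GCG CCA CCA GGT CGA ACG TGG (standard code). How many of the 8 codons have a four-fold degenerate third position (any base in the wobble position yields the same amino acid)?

6

Codon 1 CAA (Gln): third position 2-fold.
Codon 2 GCG (Ala): third position 4-fold.
Codon 3 CCA (Pro): third position 4-fold.
Codon 4 CCA (Pro): third position 4-fold.
Codon 5 GGT (Gly): third position 4-fold.
Codon 6 CGA (Arg): third position 4-fold.
Codon 7 ACG (Thr): third position 4-fold.
Codon 8 TGG (Trp): third position 1-fold.
Four-fold degenerate third positions: 6.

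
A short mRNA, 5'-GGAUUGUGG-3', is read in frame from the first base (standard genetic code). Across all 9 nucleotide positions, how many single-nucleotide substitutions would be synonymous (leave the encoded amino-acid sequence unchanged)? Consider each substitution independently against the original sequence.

5

Codon 1 (GGA, Gly): 3 synonymous substitutions.
Codon 2 (UUG, Leu): 2 synonymous substitutions.
Codon 3 (UGG, Trp): 0 synonymous substitutions.
Total: 3 + 2 + 0 = 5.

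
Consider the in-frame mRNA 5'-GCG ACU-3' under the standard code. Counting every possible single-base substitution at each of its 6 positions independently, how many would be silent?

6

Codon 1 (GCG, Ala): 3 synonymous substitutions.
Codon 2 (ACU, Thr): 3 synonymous substitutions.
Total: 3 + 3 = 6.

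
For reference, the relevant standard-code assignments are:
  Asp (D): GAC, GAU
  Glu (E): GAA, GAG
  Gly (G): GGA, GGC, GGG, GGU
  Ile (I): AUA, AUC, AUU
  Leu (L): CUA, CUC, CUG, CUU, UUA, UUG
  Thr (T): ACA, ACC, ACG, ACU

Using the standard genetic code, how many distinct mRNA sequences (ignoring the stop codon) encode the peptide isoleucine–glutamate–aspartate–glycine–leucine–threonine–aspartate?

Ile: 3 codons.
Glu: 2 codons.
Asp: 2 codons.
Gly: 4 codons.
Leu: 6 codons.
Thr: 4 codons.
Asp: 2 codons.
3 × 2 × 2 × 4 × 6 × 4 × 2 = 2304.

2304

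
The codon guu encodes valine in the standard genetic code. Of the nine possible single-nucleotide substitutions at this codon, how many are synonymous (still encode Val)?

3

Position 1: none → 0 synonymous.
Position 2: none → 0 synonymous.
Position 3: GUC, GUA, GUG → 3 synonymous.
Total: 0 + 0 + 3 = 3.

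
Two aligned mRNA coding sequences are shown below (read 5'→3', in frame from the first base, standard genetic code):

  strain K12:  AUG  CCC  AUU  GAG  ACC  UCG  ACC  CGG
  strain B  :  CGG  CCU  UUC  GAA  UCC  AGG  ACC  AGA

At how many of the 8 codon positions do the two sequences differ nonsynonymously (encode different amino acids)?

4

Codon 1: AUG Met / CGG Arg — nonsynonymous.
Codon 2: CCC Pro / CCU Pro — synonymous.
Codon 3: AUU Ile / UUC Phe — nonsynonymous.
Codon 4: GAG Glu / GAA Glu — synonymous.
Codon 5: ACC Thr / UCC Ser — nonsynonymous.
Codon 6: UCG Ser / AGG Arg — nonsynonymous.
Codon 7: ACC Thr / ACC Thr — identical.
Codon 8: CGG Arg / AGA Arg — synonymous.
Nonsynonymous differences: 4.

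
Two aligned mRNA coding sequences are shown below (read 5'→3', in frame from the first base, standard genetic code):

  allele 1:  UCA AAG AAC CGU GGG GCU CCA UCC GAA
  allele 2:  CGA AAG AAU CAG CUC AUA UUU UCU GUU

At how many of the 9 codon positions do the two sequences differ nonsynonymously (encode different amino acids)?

6

Codon 1: UCA Ser / CGA Arg — nonsynonymous.
Codon 2: AAG Lys / AAG Lys — identical.
Codon 3: AAC Asn / AAU Asn — synonymous.
Codon 4: CGU Arg / CAG Gln — nonsynonymous.
Codon 5: GGG Gly / CUC Leu — nonsynonymous.
Codon 6: GCU Ala / AUA Ile — nonsynonymous.
Codon 7: CCA Pro / UUU Phe — nonsynonymous.
Codon 8: UCC Ser / UCU Ser — synonymous.
Codon 9: GAA Glu / GUU Val — nonsynonymous.
Nonsynonymous differences: 6.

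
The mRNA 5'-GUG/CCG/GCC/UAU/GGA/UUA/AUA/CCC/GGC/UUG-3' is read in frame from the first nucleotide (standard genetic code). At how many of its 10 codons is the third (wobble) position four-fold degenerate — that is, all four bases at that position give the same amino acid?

6

Codon 1 GUG (Val): third position 4-fold.
Codon 2 CCG (Pro): third position 4-fold.
Codon 3 GCC (Ala): third position 4-fold.
Codon 4 UAU (Tyr): third position 2-fold.
Codon 5 GGA (Gly): third position 4-fold.
Codon 6 UUA (Leu): third position 2-fold.
Codon 7 AUA (Ile): third position 3-fold.
Codon 8 CCC (Pro): third position 4-fold.
Codon 9 GGC (Gly): third position 4-fold.
Codon 10 UUG (Leu): third position 2-fold.
Four-fold degenerate third positions: 6.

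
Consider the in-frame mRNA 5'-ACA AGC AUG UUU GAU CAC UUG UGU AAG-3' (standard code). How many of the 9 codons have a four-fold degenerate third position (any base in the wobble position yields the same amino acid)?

Codon 1 ACA (Thr): third position 4-fold.
Codon 2 AGC (Ser): third position 2-fold.
Codon 3 AUG (Met): third position 1-fold.
Codon 4 UUU (Phe): third position 2-fold.
Codon 5 GAU (Asp): third position 2-fold.
Codon 6 CAC (His): third position 2-fold.
Codon 7 UUG (Leu): third position 2-fold.
Codon 8 UGU (Cys): third position 2-fold.
Codon 9 AAG (Lys): third position 2-fold.
Four-fold degenerate third positions: 1.

1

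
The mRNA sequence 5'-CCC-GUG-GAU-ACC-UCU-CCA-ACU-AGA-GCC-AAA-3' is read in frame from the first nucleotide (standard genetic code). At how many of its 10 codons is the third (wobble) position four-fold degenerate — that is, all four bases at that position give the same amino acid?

Codon 1 CCC (Pro): third position 4-fold.
Codon 2 GUG (Val): third position 4-fold.
Codon 3 GAU (Asp): third position 2-fold.
Codon 4 ACC (Thr): third position 4-fold.
Codon 5 UCU (Ser): third position 4-fold.
Codon 6 CCA (Pro): third position 4-fold.
Codon 7 ACU (Thr): third position 4-fold.
Codon 8 AGA (Arg): third position 2-fold.
Codon 9 GCC (Ala): third position 4-fold.
Codon 10 AAA (Lys): third position 2-fold.
Four-fold degenerate third positions: 7.

7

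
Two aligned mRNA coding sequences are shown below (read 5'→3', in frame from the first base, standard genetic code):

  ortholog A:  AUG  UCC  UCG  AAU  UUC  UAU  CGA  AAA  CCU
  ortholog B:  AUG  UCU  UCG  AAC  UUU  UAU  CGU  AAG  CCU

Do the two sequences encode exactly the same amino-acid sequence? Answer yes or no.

Codon 1: AUG Met / AUG Met — identical.
Codon 2: UCC Ser / UCU Ser — synonymous.
Codon 3: UCG Ser / UCG Ser — identical.
Codon 4: AAU Asn / AAC Asn — synonymous.
Codon 5: UUC Phe / UUU Phe — synonymous.
Codon 6: UAU Tyr / UAU Tyr — identical.
Codon 7: CGA Arg / CGU Arg — synonymous.
Codon 8: AAA Lys / AAG Lys — synonymous.
Codon 9: CCU Pro / CCU Pro — identical.
Nonsynonymous differences: 0 → same protein.

yes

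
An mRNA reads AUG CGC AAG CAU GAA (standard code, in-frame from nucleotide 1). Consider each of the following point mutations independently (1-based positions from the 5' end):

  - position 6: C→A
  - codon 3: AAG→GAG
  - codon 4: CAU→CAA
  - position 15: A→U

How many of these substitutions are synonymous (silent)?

1

Codon 2: CGC (Arg) → CGA (Arg) — synonymous.
Codon 3: AAG (Lys) → GAG (Glu) — missense.
Codon 4: CAU (His) → CAA (Gln) — missense.
Codon 5: GAA (Glu) → GAU (Asp) — missense.
Synonymous: 1 of 4.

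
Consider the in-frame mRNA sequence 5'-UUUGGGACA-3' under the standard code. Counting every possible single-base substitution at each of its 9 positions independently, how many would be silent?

Codon 1 (UUU, Phe): 1 synonymous substitution.
Codon 2 (GGG, Gly): 3 synonymous substitutions.
Codon 3 (ACA, Thr): 3 synonymous substitutions.
Total: 1 + 3 + 3 = 7.

7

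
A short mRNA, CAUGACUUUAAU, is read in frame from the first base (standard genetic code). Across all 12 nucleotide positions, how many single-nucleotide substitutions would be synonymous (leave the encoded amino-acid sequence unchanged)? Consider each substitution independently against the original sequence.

Codon 1 (CAU, His): 1 synonymous substitution.
Codon 2 (GAC, Asp): 1 synonymous substitution.
Codon 3 (UUU, Phe): 1 synonymous substitution.
Codon 4 (AAU, Asn): 1 synonymous substitution.
Total: 1 + 1 + 1 + 1 = 4.

4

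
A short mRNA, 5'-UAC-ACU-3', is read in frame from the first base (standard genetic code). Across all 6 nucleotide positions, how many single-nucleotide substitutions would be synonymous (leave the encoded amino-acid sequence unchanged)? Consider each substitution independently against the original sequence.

4

Codon 1 (UAC, Tyr): 1 synonymous substitution.
Codon 2 (ACU, Thr): 3 synonymous substitutions.
Total: 1 + 3 = 4.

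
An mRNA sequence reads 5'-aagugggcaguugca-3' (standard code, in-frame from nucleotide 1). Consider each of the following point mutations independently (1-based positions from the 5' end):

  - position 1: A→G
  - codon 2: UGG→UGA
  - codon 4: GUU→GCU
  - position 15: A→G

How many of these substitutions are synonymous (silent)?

1

Codon 1: AAG (Lys) → GAG (Glu) — missense.
Codon 2: UGG (Trp) → UGA (Stop) — nonsense.
Codon 4: GUU (Val) → GCU (Ala) — missense.
Codon 5: GCA (Ala) → GCG (Ala) — synonymous.
Synonymous: 1 of 4.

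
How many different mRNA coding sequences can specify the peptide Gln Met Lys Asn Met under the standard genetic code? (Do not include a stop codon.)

Gln: 2 codons.
Met: 1 codon.
Lys: 2 codons.
Asn: 2 codons.
Met: 1 codon.
2 × 1 × 2 × 2 × 1 = 8.

8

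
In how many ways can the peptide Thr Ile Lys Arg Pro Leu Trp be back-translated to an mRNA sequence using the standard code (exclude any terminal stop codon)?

3456

Thr: 4 codons.
Ile: 3 codons.
Lys: 2 codons.
Arg: 6 codons.
Pro: 4 codons.
Leu: 6 codons.
Trp: 1 codon.
4 × 3 × 2 × 6 × 4 × 6 × 1 = 3456.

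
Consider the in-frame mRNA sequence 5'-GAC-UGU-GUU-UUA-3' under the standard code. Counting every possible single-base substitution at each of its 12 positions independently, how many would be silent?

7

Codon 1 (GAC, Asp): 1 synonymous substitution.
Codon 2 (UGU, Cys): 1 synonymous substitution.
Codon 3 (GUU, Val): 3 synonymous substitutions.
Codon 4 (UUA, Leu): 2 synonymous substitutions.
Total: 1 + 1 + 3 + 2 = 7.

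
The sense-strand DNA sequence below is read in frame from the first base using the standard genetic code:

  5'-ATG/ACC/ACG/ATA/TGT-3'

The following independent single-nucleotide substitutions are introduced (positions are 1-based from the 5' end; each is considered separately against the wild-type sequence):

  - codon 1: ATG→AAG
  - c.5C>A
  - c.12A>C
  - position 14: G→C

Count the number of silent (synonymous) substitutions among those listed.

1

Codon 1: ATG (Met) → AAG (Lys) — missense.
Codon 2: ACC (Thr) → AAC (Asn) — missense.
Codon 4: ATA (Ile) → ATC (Ile) — synonymous.
Codon 5: TGT (Cys) → TCT (Ser) — missense.
Synonymous: 1 of 4.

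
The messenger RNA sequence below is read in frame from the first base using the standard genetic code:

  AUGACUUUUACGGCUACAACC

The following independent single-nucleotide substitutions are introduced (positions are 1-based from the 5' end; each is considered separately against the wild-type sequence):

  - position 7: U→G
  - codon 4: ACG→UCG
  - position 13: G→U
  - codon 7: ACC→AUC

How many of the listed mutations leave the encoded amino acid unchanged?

0

Codon 3: UUU (Phe) → GUU (Val) — missense.
Codon 4: ACG (Thr) → UCG (Ser) — missense.
Codon 5: GCU (Ala) → UCU (Ser) — missense.
Codon 7: ACC (Thr) → AUC (Ile) — missense.
Synonymous: 0 of 4.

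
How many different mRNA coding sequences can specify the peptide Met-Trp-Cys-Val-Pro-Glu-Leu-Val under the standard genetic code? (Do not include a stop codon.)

1536

Met: 1 codon.
Trp: 1 codon.
Cys: 2 codons.
Val: 4 codons.
Pro: 4 codons.
Glu: 2 codons.
Leu: 6 codons.
Val: 4 codons.
1 × 1 × 2 × 4 × 4 × 2 × 6 × 4 = 1536.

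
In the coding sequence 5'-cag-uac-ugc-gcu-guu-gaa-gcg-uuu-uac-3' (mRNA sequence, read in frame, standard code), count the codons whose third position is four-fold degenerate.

Codon 1 CAG (Gln): third position 2-fold.
Codon 2 UAC (Tyr): third position 2-fold.
Codon 3 UGC (Cys): third position 2-fold.
Codon 4 GCU (Ala): third position 4-fold.
Codon 5 GUU (Val): third position 4-fold.
Codon 6 GAA (Glu): third position 2-fold.
Codon 7 GCG (Ala): third position 4-fold.
Codon 8 UUU (Phe): third position 2-fold.
Codon 9 UAC (Tyr): third position 2-fold.
Four-fold degenerate third positions: 3.

3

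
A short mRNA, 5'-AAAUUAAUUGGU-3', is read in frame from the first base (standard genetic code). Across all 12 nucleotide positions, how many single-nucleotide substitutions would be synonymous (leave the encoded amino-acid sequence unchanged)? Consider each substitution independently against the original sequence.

8

Codon 1 (AAA, Lys): 1 synonymous substitution.
Codon 2 (UUA, Leu): 2 synonymous substitutions.
Codon 3 (AUU, Ile): 2 synonymous substitutions.
Codon 4 (GGU, Gly): 3 synonymous substitutions.
Total: 1 + 2 + 2 + 3 = 8.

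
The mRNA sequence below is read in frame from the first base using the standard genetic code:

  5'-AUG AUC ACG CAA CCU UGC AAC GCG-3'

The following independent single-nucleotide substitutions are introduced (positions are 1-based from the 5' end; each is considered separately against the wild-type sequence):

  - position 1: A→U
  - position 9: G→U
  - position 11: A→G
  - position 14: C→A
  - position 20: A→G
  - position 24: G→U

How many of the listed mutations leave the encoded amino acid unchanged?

2

Codon 1: AUG (Met) → UUG (Leu) — missense.
Codon 3: ACG (Thr) → ACU (Thr) — synonymous.
Codon 4: CAA (Gln) → CGA (Arg) — missense.
Codon 5: CCU (Pro) → CAU (His) — missense.
Codon 7: AAC (Asn) → AGC (Ser) — missense.
Codon 8: GCG (Ala) → GCU (Ala) — synonymous.
Synonymous: 2 of 6.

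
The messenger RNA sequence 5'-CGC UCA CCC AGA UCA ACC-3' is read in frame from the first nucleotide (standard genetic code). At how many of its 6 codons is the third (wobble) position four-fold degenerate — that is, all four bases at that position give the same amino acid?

Codon 1 CGC (Arg): third position 4-fold.
Codon 2 UCA (Ser): third position 4-fold.
Codon 3 CCC (Pro): third position 4-fold.
Codon 4 AGA (Arg): third position 2-fold.
Codon 5 UCA (Ser): third position 4-fold.
Codon 6 ACC (Thr): third position 4-fold.
Four-fold degenerate third positions: 5.

5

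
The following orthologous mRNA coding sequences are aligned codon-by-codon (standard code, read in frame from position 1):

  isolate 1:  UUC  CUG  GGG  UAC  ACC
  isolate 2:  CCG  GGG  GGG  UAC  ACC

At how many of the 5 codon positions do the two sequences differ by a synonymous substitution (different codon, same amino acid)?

Codon 1: UUC Phe / CCG Pro — nonsynonymous.
Codon 2: CUG Leu / GGG Gly — nonsynonymous.
Codon 3: GGG Gly / GGG Gly — identical.
Codon 4: UAC Tyr / UAC Tyr — identical.
Codon 5: ACC Thr / ACC Thr — identical.
Synonymous differences: 0.

0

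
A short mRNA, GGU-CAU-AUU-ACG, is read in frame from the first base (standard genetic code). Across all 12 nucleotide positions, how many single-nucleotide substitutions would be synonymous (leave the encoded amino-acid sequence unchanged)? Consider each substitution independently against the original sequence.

Codon 1 (GGU, Gly): 3 synonymous substitutions.
Codon 2 (CAU, His): 1 synonymous substitution.
Codon 3 (AUU, Ile): 2 synonymous substitutions.
Codon 4 (ACG, Thr): 3 synonymous substitutions.
Total: 3 + 1 + 2 + 3 = 9.

9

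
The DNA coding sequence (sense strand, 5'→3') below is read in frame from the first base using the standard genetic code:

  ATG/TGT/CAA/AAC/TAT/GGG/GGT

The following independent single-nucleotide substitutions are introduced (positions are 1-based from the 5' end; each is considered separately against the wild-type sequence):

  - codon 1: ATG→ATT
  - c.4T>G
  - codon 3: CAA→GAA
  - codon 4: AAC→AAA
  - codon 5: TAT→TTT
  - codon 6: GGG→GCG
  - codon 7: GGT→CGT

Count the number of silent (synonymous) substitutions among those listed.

Codon 1: ATG (Met) → ATT (Ile) — missense.
Codon 2: TGT (Cys) → GGT (Gly) — missense.
Codon 3: CAA (Gln) → GAA (Glu) — missense.
Codon 4: AAC (Asn) → AAA (Lys) — missense.
Codon 5: TAT (Tyr) → TTT (Phe) — missense.
Codon 6: GGG (Gly) → GCG (Ala) — missense.
Codon 7: GGT (Gly) → CGT (Arg) — missense.
Synonymous: 0 of 7.

0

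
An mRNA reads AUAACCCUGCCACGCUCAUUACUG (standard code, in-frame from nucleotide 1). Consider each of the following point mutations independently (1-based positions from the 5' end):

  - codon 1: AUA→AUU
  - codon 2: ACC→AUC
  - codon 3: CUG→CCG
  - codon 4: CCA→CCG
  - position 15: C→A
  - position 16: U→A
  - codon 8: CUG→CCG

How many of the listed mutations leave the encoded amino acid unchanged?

Codon 1: AUA (Ile) → AUU (Ile) — synonymous.
Codon 2: ACC (Thr) → AUC (Ile) — missense.
Codon 3: CUG (Leu) → CCG (Pro) — missense.
Codon 4: CCA (Pro) → CCG (Pro) — synonymous.
Codon 5: CGC (Arg) → CGA (Arg) — synonymous.
Codon 6: UCA (Ser) → ACA (Thr) — missense.
Codon 8: CUG (Leu) → CCG (Pro) — missense.
Synonymous: 3 of 7.

3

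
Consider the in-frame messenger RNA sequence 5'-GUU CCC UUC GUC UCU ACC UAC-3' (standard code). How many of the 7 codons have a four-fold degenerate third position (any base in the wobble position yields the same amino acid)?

Codon 1 GUU (Val): third position 4-fold.
Codon 2 CCC (Pro): third position 4-fold.
Codon 3 UUC (Phe): third position 2-fold.
Codon 4 GUC (Val): third position 4-fold.
Codon 5 UCU (Ser): third position 4-fold.
Codon 6 ACC (Thr): third position 4-fold.
Codon 7 UAC (Tyr): third position 2-fold.
Four-fold degenerate third positions: 5.

5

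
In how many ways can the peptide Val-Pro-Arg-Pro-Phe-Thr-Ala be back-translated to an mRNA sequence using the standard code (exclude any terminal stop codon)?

Val: 4 codons.
Pro: 4 codons.
Arg: 6 codons.
Pro: 4 codons.
Phe: 2 codons.
Thr: 4 codons.
Ala: 4 codons.
4 × 4 × 6 × 4 × 2 × 4 × 4 = 12288.

12288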